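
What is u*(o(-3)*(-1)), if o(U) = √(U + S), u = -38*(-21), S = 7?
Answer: -1596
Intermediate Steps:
u = 798
o(U) = √(7 + U) (o(U) = √(U + 7) = √(7 + U))
u*(o(-3)*(-1)) = 798*(√(7 - 3)*(-1)) = 798*(√4*(-1)) = 798*(2*(-1)) = 798*(-2) = -1596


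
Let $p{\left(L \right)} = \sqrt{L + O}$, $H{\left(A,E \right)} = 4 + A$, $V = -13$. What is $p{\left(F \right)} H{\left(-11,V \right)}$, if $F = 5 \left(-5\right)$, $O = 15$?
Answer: $- 7 i \sqrt{10} \approx - 22.136 i$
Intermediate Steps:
$F = -25$
$p{\left(L \right)} = \sqrt{15 + L}$ ($p{\left(L \right)} = \sqrt{L + 15} = \sqrt{15 + L}$)
$p{\left(F \right)} H{\left(-11,V \right)} = \sqrt{15 - 25} \left(4 - 11\right) = \sqrt{-10} \left(-7\right) = i \sqrt{10} \left(-7\right) = - 7 i \sqrt{10}$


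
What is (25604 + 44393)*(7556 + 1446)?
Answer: 630112994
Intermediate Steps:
(25604 + 44393)*(7556 + 1446) = 69997*9002 = 630112994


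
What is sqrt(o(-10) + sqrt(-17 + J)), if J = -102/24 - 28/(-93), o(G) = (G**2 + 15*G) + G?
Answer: sqrt(-2075760 + 186*I*sqrt(724749))/186 ≈ 0.29523 + 7.7516*I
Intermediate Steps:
o(G) = G**2 + 16*G
J = -1469/372 (J = -102*1/24 - 28*(-1/93) = -17/4 + 28/93 = -1469/372 ≈ -3.9489)
sqrt(o(-10) + sqrt(-17 + J)) = sqrt(-10*(16 - 10) + sqrt(-17 - 1469/372)) = sqrt(-10*6 + sqrt(-7793/372)) = sqrt(-60 + I*sqrt(724749)/186)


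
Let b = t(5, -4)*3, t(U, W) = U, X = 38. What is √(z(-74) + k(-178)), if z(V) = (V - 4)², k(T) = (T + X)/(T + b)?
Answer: 2*√40417154/163 ≈ 78.005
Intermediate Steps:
b = 15 (b = 5*3 = 15)
k(T) = (38 + T)/(15 + T) (k(T) = (T + 38)/(T + 15) = (38 + T)/(15 + T))
z(V) = (-4 + V)²
√(z(-74) + k(-178)) = √((-4 - 74)² + (38 - 178)/(15 - 178)) = √((-78)² - 140/(-163)) = √(6084 - 1/163*(-140)) = √(6084 + 140/163) = √(991832/163) = 2*√40417154/163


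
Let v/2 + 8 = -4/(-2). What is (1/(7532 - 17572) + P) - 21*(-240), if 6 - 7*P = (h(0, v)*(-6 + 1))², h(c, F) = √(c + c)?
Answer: 354271433/70280 ≈ 5040.9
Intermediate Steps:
v = -12 (v = -16 + 2*(-4/(-2)) = -16 + 2*(-4*(-½)) = -16 + 2*2 = -16 + 4 = -12)
h(c, F) = √2*√c (h(c, F) = √(2*c) = √2*√c)
P = 6/7 (P = 6/7 - ((√2*√0)*(-6 + 1))²/7 = 6/7 - ((√2*0)*(-5))²/7 = 6/7 - (0*(-5))²/7 = 6/7 - ⅐*0² = 6/7 - ⅐*0 = 6/7 + 0 = 6/7 ≈ 0.85714)
(1/(7532 - 17572) + P) - 21*(-240) = (1/(7532 - 17572) + 6/7) - 21*(-240) = (1/(-10040) + 6/7) + 5040 = (-1/10040 + 6/7) + 5040 = 60233/70280 + 5040 = 354271433/70280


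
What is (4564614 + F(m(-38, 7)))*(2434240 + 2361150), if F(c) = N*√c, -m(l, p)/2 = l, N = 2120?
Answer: 21889104329460 + 20332453600*√19 ≈ 2.1978e+13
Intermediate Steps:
m(l, p) = -2*l
F(c) = 2120*√c
(4564614 + F(m(-38, 7)))*(2434240 + 2361150) = (4564614 + 2120*√(-2*(-38)))*(2434240 + 2361150) = (4564614 + 2120*√76)*4795390 = (4564614 + 2120*(2*√19))*4795390 = (4564614 + 4240*√19)*4795390 = 21889104329460 + 20332453600*√19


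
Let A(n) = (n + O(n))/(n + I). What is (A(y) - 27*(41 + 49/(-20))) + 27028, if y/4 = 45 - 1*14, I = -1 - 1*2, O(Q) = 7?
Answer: 62891523/2420 ≈ 25988.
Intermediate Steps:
I = -3 (I = -1 - 2 = -3)
y = 124 (y = 4*(45 - 1*14) = 4*(45 - 14) = 4*31 = 124)
A(n) = (7 + n)/(-3 + n) (A(n) = (n + 7)/(n - 3) = (7 + n)/(-3 + n))
(A(y) - 27*(41 + 49/(-20))) + 27028 = ((7 + 124)/(-3 + 124) - 27*(41 + 49/(-20))) + 27028 = (131/121 - 27*(41 + 49*(-1/20))) + 27028 = ((1/121)*131 - 27*(41 - 49/20)) + 27028 = (131/121 - 27*771/20) + 27028 = (131/121 - 20817/20) + 27028 = -2516237/2420 + 27028 = 62891523/2420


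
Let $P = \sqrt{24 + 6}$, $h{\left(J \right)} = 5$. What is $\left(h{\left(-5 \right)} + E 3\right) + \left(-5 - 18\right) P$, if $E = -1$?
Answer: $2 - 23 \sqrt{30} \approx -123.98$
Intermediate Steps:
$P = \sqrt{30} \approx 5.4772$
$\left(h{\left(-5 \right)} + E 3\right) + \left(-5 - 18\right) P = \left(5 - 3\right) + \left(-5 - 18\right) \sqrt{30} = 2 - 23 \sqrt{30}$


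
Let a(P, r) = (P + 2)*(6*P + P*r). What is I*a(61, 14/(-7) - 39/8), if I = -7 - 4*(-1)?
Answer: 80703/8 ≈ 10088.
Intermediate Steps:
I = -3 (I = -7 + 4 = -3)
a(P, r) = (2 + P)*(6*P + P*r)
I*a(61, 14/(-7) - 39/8) = -183*(12 + 2*(14/(-7) - 39/8) + 6*61 + 61*(14/(-7) - 39/8)) = -183*(12 + 2*(14*(-⅐) - 39*⅛) + 366 + 61*(14*(-⅐) - 39*⅛)) = -183*(12 + 2*(-2 - 39/8) + 366 + 61*(-2 - 39/8)) = -183*(12 + 2*(-55/8) + 366 + 61*(-55/8)) = -183*(12 - 55/4 + 366 - 3355/8) = -183*(-441)/8 = -3*(-26901/8) = 80703/8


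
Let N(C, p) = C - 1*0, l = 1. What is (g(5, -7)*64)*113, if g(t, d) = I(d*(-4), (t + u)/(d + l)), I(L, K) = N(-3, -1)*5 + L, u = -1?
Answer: 94016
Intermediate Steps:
N(C, p) = C (N(C, p) = C + 0 = C)
I(L, K) = -15 + L (I(L, K) = -3*5 + L = -15 + L)
g(t, d) = -15 - 4*d (g(t, d) = -15 + d*(-4) = -15 - 4*d)
(g(5, -7)*64)*113 = ((-15 - 4*(-7))*64)*113 = ((-15 + 28)*64)*113 = (13*64)*113 = 832*113 = 94016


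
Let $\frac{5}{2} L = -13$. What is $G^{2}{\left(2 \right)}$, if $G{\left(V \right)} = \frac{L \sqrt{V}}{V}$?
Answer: $\frac{338}{25} \approx 13.52$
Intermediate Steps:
$L = - \frac{26}{5}$ ($L = \frac{2}{5} \left(-13\right) = - \frac{26}{5} \approx -5.2$)
$G{\left(V \right)} = - \frac{26}{5 \sqrt{V}}$ ($G{\left(V \right)} = \frac{\left(- \frac{26}{5}\right) \sqrt{V}}{V} = - \frac{26}{5 \sqrt{V}}$)
$G^{2}{\left(2 \right)} = \left(- \frac{26}{5 \sqrt{2}}\right)^{2} = \left(- \frac{26 \frac{\sqrt{2}}{2}}{5}\right)^{2} = \left(- \frac{13 \sqrt{2}}{5}\right)^{2} = \frac{338}{25}$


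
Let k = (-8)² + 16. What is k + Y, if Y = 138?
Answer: 218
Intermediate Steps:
k = 80 (k = 64 + 16 = 80)
k + Y = 80 + 138 = 218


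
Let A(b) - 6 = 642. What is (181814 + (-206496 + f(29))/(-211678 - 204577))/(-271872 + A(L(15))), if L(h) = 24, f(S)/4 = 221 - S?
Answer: -37840596149/56449173060 ≈ -0.67035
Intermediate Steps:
f(S) = 884 - 4*S (f(S) = 4*(221 - S) = 884 - 4*S)
A(b) = 648 (A(b) = 6 + 642 = 648)
(181814 + (-206496 + f(29))/(-211678 - 204577))/(-271872 + A(L(15))) = (181814 + (-206496 + (884 - 4*29))/(-211678 - 204577))/(-271872 + 648) = (181814 + (-206496 + (884 - 116))/(-416255))/(-271224) = (181814 + (-206496 + 768)*(-1/416255))*(-1/271224) = (181814 - 205728*(-1/416255))*(-1/271224) = (181814 + 205728/416255)*(-1/271224) = (75681192298/416255)*(-1/271224) = -37840596149/56449173060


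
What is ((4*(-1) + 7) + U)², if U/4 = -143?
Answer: 323761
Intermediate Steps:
U = -572 (U = 4*(-143) = -572)
((4*(-1) + 7) + U)² = ((4*(-1) + 7) - 572)² = ((-4 + 7) - 572)² = (3 - 572)² = (-569)² = 323761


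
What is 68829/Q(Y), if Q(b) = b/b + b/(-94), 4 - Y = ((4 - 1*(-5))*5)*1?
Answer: 2156642/45 ≈ 47925.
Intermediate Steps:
Y = -41 (Y = 4 - (4 - 1*(-5))*5 = 4 - (4 + 5)*5 = 4 - 9*5 = 4 - 45 = -41)
Q(b) = 1 - b/94 (Q(b) = 1 + b*(-1/94) = 1 - b/94)
68829/Q(Y) = 68829/(1 - 1/94*(-41)) = 68829/(1 + 41/94) = 68829/(135/94) = 68829*(94/135) = 2156642/45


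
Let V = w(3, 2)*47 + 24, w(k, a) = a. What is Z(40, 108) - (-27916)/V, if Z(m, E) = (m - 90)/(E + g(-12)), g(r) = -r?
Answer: 167201/708 ≈ 236.16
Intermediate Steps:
Z(m, E) = (-90 + m)/(12 + E) (Z(m, E) = (m - 90)/(E - 1*(-12)) = (-90 + m)/(E + 12) = (-90 + m)/(12 + E))
V = 118 (V = 2*47 + 24 = 94 + 24 = 118)
Z(40, 108) - (-27916)/V = (-90 + 40)/(12 + 108) - (-27916)/118 = -50/120 - (-27916)/118 = (1/120)*(-50) - 1*(-13958/59) = -5/12 + 13958/59 = 167201/708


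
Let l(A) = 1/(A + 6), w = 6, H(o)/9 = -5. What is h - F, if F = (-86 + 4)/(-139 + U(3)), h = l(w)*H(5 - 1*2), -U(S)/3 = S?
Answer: -637/148 ≈ -4.3041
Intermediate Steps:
H(o) = -45 (H(o) = 9*(-5) = -45)
U(S) = -3*S
l(A) = 1/(6 + A)
h = -15/4 (h = -45/(6 + 6) = -45/12 = (1/12)*(-45) = -15/4 ≈ -3.7500)
F = 41/74 (F = (-86 + 4)/(-139 - 3*3) = -82/(-139 - 9) = -82/(-148) = -82*(-1/148) = 41/74 ≈ 0.55405)
h - F = -15/4 - 1*41/74 = -15/4 - 41/74 = -637/148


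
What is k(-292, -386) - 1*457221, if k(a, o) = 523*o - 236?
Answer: -659335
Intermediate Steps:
k(a, o) = -236 + 523*o
k(-292, -386) - 1*457221 = (-236 + 523*(-386)) - 1*457221 = (-236 - 201878) - 457221 = -202114 - 457221 = -659335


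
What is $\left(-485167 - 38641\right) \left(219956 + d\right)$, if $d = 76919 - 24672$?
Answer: $-142582109024$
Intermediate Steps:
$d = 52247$
$\left(-485167 - 38641\right) \left(219956 + d\right) = \left(-485167 - 38641\right) \left(219956 + 52247\right) = \left(-523808\right) 272203 = -142582109024$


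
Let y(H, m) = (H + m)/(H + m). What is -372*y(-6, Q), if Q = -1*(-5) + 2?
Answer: -372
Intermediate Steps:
Q = 7 (Q = 5 + 2 = 7)
y(H, m) = 1
-372*y(-6, Q) = -372*1 = -372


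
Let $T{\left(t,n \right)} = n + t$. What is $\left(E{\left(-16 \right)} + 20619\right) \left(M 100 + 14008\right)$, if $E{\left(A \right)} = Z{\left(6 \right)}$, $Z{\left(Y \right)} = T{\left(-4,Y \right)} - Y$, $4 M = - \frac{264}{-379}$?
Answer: $\frac{109581753680}{379} \approx 2.8913 \cdot 10^{8}$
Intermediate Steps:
$M = \frac{66}{379}$ ($M = \frac{\left(-264\right) \frac{1}{-379}}{4} = \frac{\left(-264\right) \left(- \frac{1}{379}\right)}{4} = \frac{1}{4} \cdot \frac{264}{379} = \frac{66}{379} \approx 0.17414$)
$Z{\left(Y \right)} = -4$ ($Z{\left(Y \right)} = \left(Y - 4\right) - Y = \left(-4 + Y\right) - Y = -4$)
$E{\left(A \right)} = -4$
$\left(E{\left(-16 \right)} + 20619\right) \left(M 100 + 14008\right) = \left(-4 + 20619\right) \left(\frac{66}{379} \cdot 100 + 14008\right) = 20615 \left(\frac{6600}{379} + 14008\right) = 20615 \cdot \frac{5315632}{379} = \frac{109581753680}{379}$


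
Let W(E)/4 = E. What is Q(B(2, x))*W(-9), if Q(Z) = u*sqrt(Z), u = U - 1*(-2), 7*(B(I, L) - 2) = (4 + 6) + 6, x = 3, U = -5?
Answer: 108*sqrt(210)/7 ≈ 223.58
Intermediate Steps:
W(E) = 4*E
B(I, L) = 30/7 (B(I, L) = 2 + ((4 + 6) + 6)/7 = 2 + (10 + 6)/7 = 2 + (1/7)*16 = 2 + 16/7 = 30/7)
u = -3 (u = -5 - 1*(-2) = -5 + 2 = -3)
Q(Z) = -3*sqrt(Z)
Q(B(2, x))*W(-9) = (-3*sqrt(210)/7)*(4*(-9)) = -3*sqrt(210)/7*(-36) = 108*sqrt(210)/7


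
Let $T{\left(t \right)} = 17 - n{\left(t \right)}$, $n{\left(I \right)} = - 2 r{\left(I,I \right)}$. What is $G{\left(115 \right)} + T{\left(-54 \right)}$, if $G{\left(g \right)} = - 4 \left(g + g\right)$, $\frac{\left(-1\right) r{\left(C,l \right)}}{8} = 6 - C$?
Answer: $-1863$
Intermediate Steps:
$r{\left(C,l \right)} = -48 + 8 C$ ($r{\left(C,l \right)} = - 8 \left(6 - C\right) = -48 + 8 C$)
$G{\left(g \right)} = - 8 g$ ($G{\left(g \right)} = - 4 \cdot 2 g = - 8 g$)
$n{\left(I \right)} = 96 - 16 I$ ($n{\left(I \right)} = - 2 \left(-48 + 8 I\right) = 96 - 16 I$)
$T{\left(t \right)} = -79 + 16 t$ ($T{\left(t \right)} = 17 - \left(96 - 16 t\right) = 17 + \left(-96 + 16 t\right) = -79 + 16 t$)
$G{\left(115 \right)} + T{\left(-54 \right)} = \left(-8\right) 115 + \left(-79 + 16 \left(-54\right)\right) = -920 - 943 = -1863$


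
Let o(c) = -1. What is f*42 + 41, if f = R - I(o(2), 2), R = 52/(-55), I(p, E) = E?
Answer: -4549/55 ≈ -82.709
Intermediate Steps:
R = -52/55 (R = 52*(-1/55) = -52/55 ≈ -0.94545)
f = -162/55 (f = -52/55 - 1*2 = -52/55 - 2 = -162/55 ≈ -2.9455)
f*42 + 41 = -162/55*42 + 41 = -6804/55 + 41 = -4549/55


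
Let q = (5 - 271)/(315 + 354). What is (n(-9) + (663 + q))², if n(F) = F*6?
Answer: 165775194025/447561 ≈ 3.7040e+5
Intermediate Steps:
q = -266/669 ≈ -0.39761
n(F) = 6*F
(n(-9) + (663 + q))² = (6*(-9) + (663 - 266/669))² = (-54 + 443281/669)² = (407155/669)² = 165775194025/447561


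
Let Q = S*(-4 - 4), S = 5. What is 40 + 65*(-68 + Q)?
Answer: -6980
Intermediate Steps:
Q = -40 (Q = 5*(-4 - 4) = 5*(-8) = -40)
40 + 65*(-68 + Q) = 40 + 65*(-68 - 40) = 40 + 65*(-108) = 40 - 7020 = -6980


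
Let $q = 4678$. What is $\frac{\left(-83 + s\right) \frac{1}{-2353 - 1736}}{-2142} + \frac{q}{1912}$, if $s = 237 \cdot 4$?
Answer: $\frac{10243640611}{4186628964} \approx 2.4468$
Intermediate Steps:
$s = 948$
$\frac{\left(-83 + s\right) \frac{1}{-2353 - 1736}}{-2142} + \frac{q}{1912} = \frac{\left(-83 + 948\right) \frac{1}{-2353 - 1736}}{-2142} + \frac{4678}{1912} = \frac{865}{-4089} \left(- \frac{1}{2142}\right) + 4678 \cdot \frac{1}{1912} = 865 \left(- \frac{1}{4089}\right) \left(- \frac{1}{2142}\right) + \frac{2339}{956} = \left(- \frac{865}{4089}\right) \left(- \frac{1}{2142}\right) + \frac{2339}{956} = \frac{865}{8758638} + \frac{2339}{956} = \frac{10243640611}{4186628964}$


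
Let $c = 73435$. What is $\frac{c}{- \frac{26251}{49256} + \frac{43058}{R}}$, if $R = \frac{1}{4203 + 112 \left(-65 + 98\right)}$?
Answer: $\frac{3617114360}{16752711408101} \approx 0.00021591$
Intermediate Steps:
$R = \frac{1}{7899}$ ($R = \frac{1}{4203 + 112 \cdot 33} = \frac{1}{4203 + 3696} = \frac{1}{7899} \approx 0.0001266$)
$\frac{c}{- \frac{26251}{49256} + \frac{43058}{R}} = \frac{73435}{- \frac{26251}{49256} + 43058 \frac{1}{\frac{1}{7899}}} = \frac{73435}{\left(-26251\right) \frac{1}{49256} + 43058 \cdot 7899} = \frac{73435}{- \frac{26251}{49256} + 340115142} = \frac{73435}{\frac{16752711408101}{49256}} = 73435 \cdot \frac{49256}{16752711408101} = \frac{3617114360}{16752711408101}$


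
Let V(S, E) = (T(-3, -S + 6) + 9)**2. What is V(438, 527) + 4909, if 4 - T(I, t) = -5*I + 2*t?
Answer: 747953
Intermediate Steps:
T(I, t) = 4 - 2*t + 5*I (T(I, t) = 4 - (-5*I + 2*t) = 4 + (-2*t + 5*I) = 4 - 2*t + 5*I)
V(S, E) = (-14 + 2*S)**2 (V(S, E) = ((4 - 2*(-S + 6) + 5*(-3)) + 9)**2 = ((4 - 2*(6 - S) - 15) + 9)**2 = ((4 + (-12 + 2*S) - 15) + 9)**2 = ((-23 + 2*S) + 9)**2 = (-14 + 2*S)**2)
V(438, 527) + 4909 = 4*(7 - 1*438)**2 + 4909 = 4*(7 - 438)**2 + 4909 = 4*(-431)**2 + 4909 = 4*185761 + 4909 = 743044 + 4909 = 747953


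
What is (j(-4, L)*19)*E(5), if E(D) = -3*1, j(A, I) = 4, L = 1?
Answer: -228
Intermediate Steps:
E(D) = -3
(j(-4, L)*19)*E(5) = (4*19)*(-3) = 76*(-3) = -228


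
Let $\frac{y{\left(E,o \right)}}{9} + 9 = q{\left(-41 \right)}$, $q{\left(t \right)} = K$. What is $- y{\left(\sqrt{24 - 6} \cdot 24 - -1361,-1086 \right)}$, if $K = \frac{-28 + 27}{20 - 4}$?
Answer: $\frac{1305}{16} \approx 81.563$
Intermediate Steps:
$K = - \frac{1}{16} \approx -0.0625$
$q{\left(t \right)} = - \frac{1}{16}$
$y{\left(E,o \right)} = - \frac{1305}{16}$ ($y{\left(E,o \right)} = -81 + 9 \left(- \frac{1}{16}\right) = -81 - \frac{9}{16} = - \frac{1305}{16}$)
$- y{\left(\sqrt{24 - 6} \cdot 24 - -1361,-1086 \right)} = \left(-1\right) \left(- \frac{1305}{16}\right) = \frac{1305}{16}$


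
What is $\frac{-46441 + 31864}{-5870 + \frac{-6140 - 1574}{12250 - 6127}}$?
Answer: $\frac{89254971}{35949724} \approx 2.4828$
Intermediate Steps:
$\frac{-46441 + 31864}{-5870 + \frac{-6140 - 1574}{12250 - 6127}} = - \frac{14577}{-5870 - \frac{7714}{6123}} = - \frac{14577}{- \frac{35949724}{6123}} = \left(-14577\right) \left(- \frac{6123}{35949724}\right) = \frac{89254971}{35949724}$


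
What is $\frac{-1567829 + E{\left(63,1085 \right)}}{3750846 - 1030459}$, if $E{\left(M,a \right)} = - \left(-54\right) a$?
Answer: $- \frac{1509239}{2720387} \approx -0.55479$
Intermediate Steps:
$E{\left(M,a \right)} = 54 a$
$\frac{-1567829 + E{\left(63,1085 \right)}}{3750846 - 1030459} = \frac{-1567829 + 54 \cdot 1085}{3750846 - 1030459} = \frac{-1567829 + 58590}{2720387} = \left(-1509239\right) \frac{1}{2720387} = - \frac{1509239}{2720387}$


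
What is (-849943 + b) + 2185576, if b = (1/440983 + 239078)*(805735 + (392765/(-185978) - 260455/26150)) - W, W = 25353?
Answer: 4131268335799077850500960/21446435161801 ≈ 1.9263e+11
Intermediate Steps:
b = 4131239691232543388745927/21446435161801 (b = (1/440983 + 239078)*(805735 + (392765/(-185978) - 260455/26150)) - 1*25353 = (1/440983 + 239078)*(805735 + (392765*(-1/185978) - 260455*1/26150)) - 25353 = 105429333675*(805735 + (-392765/185978 - 52091/5230))/440983 - 25353 = 105429333675*(805735 - 2935485237/243166235)/440983 - 25353 = (105429333675/440983)*(195924610872488/243166235) - 25353 = 4131240234964014045886680/21446435161801 - 25353 = 4131239691232543388745927/21446435161801 ≈ 1.9263e+11)
(-849943 + b) + 2185576 = (-849943 + 4131239691232543388745927/21446435161801) + 2185576 = 4131221462985102662118584/21446435161801 + 2185576 = 4131268335799077850500960/21446435161801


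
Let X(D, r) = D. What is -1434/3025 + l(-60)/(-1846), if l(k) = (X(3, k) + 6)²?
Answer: -2892189/5584150 ≈ -0.51793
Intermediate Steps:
l(k) = 81 (l(k) = (3 + 6)² = 9² = 81)
-1434/3025 + l(-60)/(-1846) = -1434/3025 + 81/(-1846) = -1434*1/3025 + 81*(-1/1846) = -1434/3025 - 81/1846 = -2892189/5584150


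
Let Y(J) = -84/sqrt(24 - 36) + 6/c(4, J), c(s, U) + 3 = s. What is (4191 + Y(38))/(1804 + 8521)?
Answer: 4197/10325 + 2*I*sqrt(3)/1475 ≈ 0.40649 + 0.0023485*I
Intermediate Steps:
c(s, U) = -3 + s
Y(J) = 6 + 14*I*sqrt(3) (Y(J) = -84/sqrt(24 - 36) + 6/(-3 + 4) = -84*(-I*sqrt(3)/6) + 6/1 = -84*(-I*sqrt(3)/6) + 6*1 = -(-14)*I*sqrt(3) + 6 = 14*I*sqrt(3) + 6 = 6 + 14*I*sqrt(3))
(4191 + Y(38))/(1804 + 8521) = (4191 + (6 + 14*I*sqrt(3)))/(1804 + 8521) = (4197 + 14*I*sqrt(3))/10325 = (4197 + 14*I*sqrt(3))*(1/10325) = 4197/10325 + 2*I*sqrt(3)/1475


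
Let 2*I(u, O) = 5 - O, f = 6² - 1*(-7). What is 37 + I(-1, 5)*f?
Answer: 37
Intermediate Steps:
f = 43 (f = 36 + 7 = 43)
I(u, O) = 5/2 - O/2 (I(u, O) = (5 - O)/2 = 5/2 - O/2)
37 + I(-1, 5)*f = 37 + (5/2 - ½*5)*43 = 37 + (5/2 - 5/2)*43 = 37 + 0*43 = 37 + 0 = 37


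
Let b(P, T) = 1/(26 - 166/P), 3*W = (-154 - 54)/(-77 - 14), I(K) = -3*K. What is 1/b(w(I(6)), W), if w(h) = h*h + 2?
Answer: 4155/163 ≈ 25.491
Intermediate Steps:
w(h) = 2 + h² (w(h) = h² + 2 = 2 + h²)
W = 16/21 (W = ((-154 - 54)/(-77 - 14))/3 = (-208/(-91))/3 = (-208*(-1/91))/3 = (⅓)*(16/7) = 16/21 ≈ 0.76190)
1/b(w(I(6)), W) = 1/((2 + (-3*6)²)/(2*(-83 + 13*(2 + (-3*6)²)))) = 1/((2 + (-18)²)/(2*(-83 + 13*(2 + (-18)²)))) = 1/((2 + 324)/(2*(-83 + 13*(2 + 324)))) = 1/((½)*326/(-83 + 13*326)) = 1/((½)*326/(-83 + 4238)) = 1/((½)*326/4155) = 1/((½)*326*(1/4155)) = 1/(163/4155) = 4155/163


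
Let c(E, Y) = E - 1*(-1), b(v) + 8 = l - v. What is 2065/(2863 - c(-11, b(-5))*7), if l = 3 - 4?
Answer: 295/419 ≈ 0.70406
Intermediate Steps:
l = -1
b(v) = -9 - v (b(v) = -8 + (-1 - v) = -9 - v)
c(E, Y) = 1 + E (c(E, Y) = E + 1 = 1 + E)
2065/(2863 - c(-11, b(-5))*7) = 2065/(2863 - (1 - 11)*7) = 2065/(2863 - (-10)*7) = 2065/(2863 - 1*(-70)) = 2065/(2863 + 70) = 2065/2933 = 2065*(1/2933) = 295/419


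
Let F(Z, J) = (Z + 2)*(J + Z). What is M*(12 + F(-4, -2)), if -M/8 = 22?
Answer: -4224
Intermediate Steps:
M = -176 (M = -8*22 = -176)
F(Z, J) = (2 + Z)*(J + Z)
M*(12 + F(-4, -2)) = -176*(12 + ((-4)**2 + 2*(-2) + 2*(-4) - 2*(-4))) = -176*(12 + (16 - 4 - 8 + 8)) = -176*(12 + 12) = -176*24 = -4224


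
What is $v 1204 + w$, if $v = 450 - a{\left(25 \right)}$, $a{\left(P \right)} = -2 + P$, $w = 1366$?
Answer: $515474$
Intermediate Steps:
$v = 427$ ($v = 450 - \left(-2 + 25\right) = 450 - 23 = 427$)
$v 1204 + w = 427 \cdot 1204 + 1366 = 514108 + 1366 = 515474$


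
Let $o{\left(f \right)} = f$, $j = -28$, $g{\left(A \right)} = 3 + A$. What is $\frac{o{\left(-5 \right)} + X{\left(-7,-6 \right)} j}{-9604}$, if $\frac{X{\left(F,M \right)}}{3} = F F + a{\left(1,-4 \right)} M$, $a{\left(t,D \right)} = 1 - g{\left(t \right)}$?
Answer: $\frac{5633}{9604} \approx 0.58653$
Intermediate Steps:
$a{\left(t,D \right)} = -2 - t$ ($a{\left(t,D \right)} = 1 - \left(3 + t\right) = -2 - t$)
$X{\left(F,M \right)} = - 9 M + 3 F^{2}$ ($X{\left(F,M \right)} = 3 \left(F F + \left(-2 - 1\right) M\right) = 3 \left(F^{2} + \left(-2 - 1\right) M\right) = 3 \left(F^{2} - 3 M\right) = - 9 M + 3 F^{2}$)
$\frac{o{\left(-5 \right)} + X{\left(-7,-6 \right)} j}{-9604} = \frac{-5 + \left(\left(-9\right) \left(-6\right) + 3 \left(-7\right)^{2}\right) \left(-28\right)}{-9604} = \left(-5 + \left(54 + 3 \cdot 49\right) \left(-28\right)\right) \left(- \frac{1}{9604}\right) = \left(-5 + \left(54 + 147\right) \left(-28\right)\right) \left(- \frac{1}{9604}\right) = \left(-5 + 201 \left(-28\right)\right) \left(- \frac{1}{9604}\right) = \left(-5 - 5628\right) \left(- \frac{1}{9604}\right) = \left(-5633\right) \left(- \frac{1}{9604}\right) = \frac{5633}{9604}$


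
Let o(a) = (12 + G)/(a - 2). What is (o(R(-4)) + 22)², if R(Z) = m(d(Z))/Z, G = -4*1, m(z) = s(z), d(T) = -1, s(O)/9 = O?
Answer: 2916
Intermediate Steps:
s(O) = 9*O
m(z) = 9*z
G = -4
R(Z) = -9/Z (R(Z) = (9*(-1))/Z = -9/Z)
o(a) = 8/(-2 + a) (o(a) = (12 - 4)/(a - 2) = 8/(-2 + a))
(o(R(-4)) + 22)² = (8/(-2 - 9/(-4)) + 22)² = (8/(-2 - 9*(-¼)) + 22)² = (8/(-2 + 9/4) + 22)² = (8/(¼) + 22)² = (8*4 + 22)² = (32 + 22)² = 54² = 2916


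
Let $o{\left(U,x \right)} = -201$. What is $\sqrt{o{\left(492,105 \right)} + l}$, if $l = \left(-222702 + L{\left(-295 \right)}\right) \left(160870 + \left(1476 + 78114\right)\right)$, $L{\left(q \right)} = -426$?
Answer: $i \sqrt{53653359081} \approx 2.3163 \cdot 10^{5} i$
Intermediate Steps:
$l = -53653358880$ ($l = \left(-222702 - 426\right) \left(160870 + \left(1476 + 78114\right)\right) = - 223128 \left(160870 + 79590\right) = \left(-223128\right) 240460 = -53653358880$)
$\sqrt{o{\left(492,105 \right)} + l} = \sqrt{-201 - 53653358880} = \sqrt{-53653359081} = i \sqrt{53653359081}$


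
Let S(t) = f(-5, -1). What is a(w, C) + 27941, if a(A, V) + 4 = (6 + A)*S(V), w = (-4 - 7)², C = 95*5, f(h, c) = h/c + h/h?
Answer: 28699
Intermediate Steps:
f(h, c) = 1 + h/c (f(h, c) = h/c + 1 = 1 + h/c)
C = 475
S(t) = 6 (S(t) = (-1 - 5)/(-1) = -1*(-6) = 6)
w = 121 (w = (-11)² = 121)
a(A, V) = 32 + 6*A (a(A, V) = -4 + (6 + A)*6 = -4 + (36 + 6*A) = 32 + 6*A)
a(w, C) + 27941 = (32 + 6*121) + 27941 = (32 + 726) + 27941 = 758 + 27941 = 28699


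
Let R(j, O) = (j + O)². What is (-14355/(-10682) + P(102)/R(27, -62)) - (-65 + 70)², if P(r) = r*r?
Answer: -4049303/267050 ≈ -15.163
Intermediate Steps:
R(j, O) = (O + j)²
P(r) = r²
(-14355/(-10682) + P(102)/R(27, -62)) - (-65 + 70)² = (-14355/(-10682) + 102²/((-62 + 27)²)) - (-65 + 70)² = (-14355*(-1/10682) + 10404/((-35)²)) - 1*5² = (14355/10682 + 10404/1225) - 1*25 = (14355/10682 + 10404*(1/1225)) - 25 = (14355/10682 + 10404/1225) - 25 = 2626947/267050 - 25 = -4049303/267050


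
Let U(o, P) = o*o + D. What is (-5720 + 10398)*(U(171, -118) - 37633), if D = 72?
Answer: -38920960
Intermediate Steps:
U(o, P) = 72 + o² (U(o, P) = o*o + 72 = o² + 72 = 72 + o²)
(-5720 + 10398)*(U(171, -118) - 37633) = (-5720 + 10398)*((72 + 171²) - 37633) = 4678*((72 + 29241) - 37633) = 4678*(29313 - 37633) = 4678*(-8320) = -38920960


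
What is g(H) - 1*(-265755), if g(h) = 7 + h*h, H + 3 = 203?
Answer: 305762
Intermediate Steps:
H = 200 (H = -3 + 203 = 200)
g(h) = 7 + h²
g(H) - 1*(-265755) = (7 + 200²) - 1*(-265755) = (7 + 40000) + 265755 = 40007 + 265755 = 305762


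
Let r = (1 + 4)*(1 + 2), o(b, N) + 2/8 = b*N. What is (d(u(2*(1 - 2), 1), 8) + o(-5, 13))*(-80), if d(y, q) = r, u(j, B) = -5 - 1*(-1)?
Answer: 4020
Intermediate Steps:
o(b, N) = -¼ + N*b (o(b, N) = -¼ + b*N = -¼ + N*b)
u(j, B) = -4 (u(j, B) = -5 + 1 = -4)
r = 15 (r = 5*3 = 15)
d(y, q) = 15
(d(u(2*(1 - 2), 1), 8) + o(-5, 13))*(-80) = (15 + (-¼ + 13*(-5)))*(-80) = (15 + (-¼ - 65))*(-80) = (15 - 261/4)*(-80) = -201/4*(-80) = 4020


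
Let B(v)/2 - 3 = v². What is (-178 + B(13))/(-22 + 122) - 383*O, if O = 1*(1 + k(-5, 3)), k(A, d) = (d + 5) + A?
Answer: -76517/50 ≈ -1530.3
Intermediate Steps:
B(v) = 6 + 2*v²
k(A, d) = 5 + A + d (k(A, d) = (5 + d) + A = 5 + A + d)
O = 4 (O = 1*(1 + (5 - 5 + 3)) = 1*(1 + 3) = 1*4 = 4)
(-178 + B(13))/(-22 + 122) - 383*O = (-178 + (6 + 2*13²))/(-22 + 122) - 383*4 = (-178 + (6 + 2*169))/100 - 1532 = (-178 + (6 + 338))*(1/100) - 1532 = (-178 + 344)*(1/100) - 1532 = 166*(1/100) - 1532 = 83/50 - 1532 = -76517/50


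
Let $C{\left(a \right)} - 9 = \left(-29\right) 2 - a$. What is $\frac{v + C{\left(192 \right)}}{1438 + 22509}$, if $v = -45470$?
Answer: $- \frac{45711}{23947} \approx -1.9088$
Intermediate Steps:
$C{\left(a \right)} = -49 - a$ ($C{\left(a \right)} = 9 - \left(58 + a\right) = -49 - a$)
$\frac{v + C{\left(192 \right)}}{1438 + 22509} = \frac{-45470 - 241}{1438 + 22509} = \frac{-45470 - 241}{23947} = \left(-45470 - 241\right) \frac{1}{23947} = \left(-45711\right) \frac{1}{23947} = - \frac{45711}{23947}$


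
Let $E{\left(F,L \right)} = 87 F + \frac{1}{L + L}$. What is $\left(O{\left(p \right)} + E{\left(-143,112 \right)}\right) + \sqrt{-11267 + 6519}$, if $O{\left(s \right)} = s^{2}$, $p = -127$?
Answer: $\frac{826113}{224} + 2 i \sqrt{1187} \approx 3688.0 + 68.906 i$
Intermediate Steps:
$E{\left(F,L \right)} = \frac{1}{2 L} + 87 F$ ($E{\left(F,L \right)} = 87 F + \frac{1}{2 L} = \frac{1}{2 L} + 87 F$)
$\left(O{\left(p \right)} + E{\left(-143,112 \right)}\right) + \sqrt{-11267 + 6519} = \left(\left(-127\right)^{2} + \left(\frac{1}{2 \cdot 112} + 87 \left(-143\right)\right)\right) + \sqrt{-11267 + 6519} = \left(16129 + \left(\frac{1}{2} \cdot \frac{1}{112} - 12441\right)\right) + \sqrt{-4748} = \left(16129 + \left(\frac{1}{224} - 12441\right)\right) + 2 i \sqrt{1187} = \left(16129 - \frac{2786783}{224}\right) + 2 i \sqrt{1187} = \frac{826113}{224} + 2 i \sqrt{1187}$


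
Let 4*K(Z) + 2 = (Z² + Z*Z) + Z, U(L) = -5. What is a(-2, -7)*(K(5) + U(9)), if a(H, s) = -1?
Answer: -33/4 ≈ -8.2500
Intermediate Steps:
K(Z) = -½ + Z²/2 + Z/4 (K(Z) = -½ + ((Z² + Z*Z) + Z)/4 = -½ + ((Z² + Z²) + Z)/4 = -½ + (2*Z² + Z)/4 = -½ + (Z + 2*Z²)/4 = -½ + (Z²/2 + Z/4) = -½ + Z²/2 + Z/4)
a(-2, -7)*(K(5) + U(9)) = -((-½ + (½)*5² + (¼)*5) - 5) = -((-½ + (½)*25 + 5/4) - 5) = -((-½ + 25/2 + 5/4) - 5) = -(53/4 - 5) = -1*33/4 = -33/4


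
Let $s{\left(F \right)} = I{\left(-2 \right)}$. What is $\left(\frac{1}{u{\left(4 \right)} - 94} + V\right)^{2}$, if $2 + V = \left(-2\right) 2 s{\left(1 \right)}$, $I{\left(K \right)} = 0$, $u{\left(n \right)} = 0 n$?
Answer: $\frac{35721}{8836} \approx 4.0427$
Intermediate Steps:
$u{\left(n \right)} = 0$
$s{\left(F \right)} = 0$
$V = -2$ ($V = -2 + \left(-2\right) 2 \cdot 0 = -2 - 0 = -2 + 0 = -2$)
$\left(\frac{1}{u{\left(4 \right)} - 94} + V\right)^{2} = \left(\frac{1}{0 - 94} - 2\right)^{2} = \left(\frac{1}{-94} - 2\right)^{2} = \left(- \frac{1}{94} - 2\right)^{2} = \left(- \frac{189}{94}\right)^{2} = \frac{35721}{8836}$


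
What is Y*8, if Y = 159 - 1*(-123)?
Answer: 2256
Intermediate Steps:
Y = 282 (Y = 159 + 123 = 282)
Y*8 = 282*8 = 2256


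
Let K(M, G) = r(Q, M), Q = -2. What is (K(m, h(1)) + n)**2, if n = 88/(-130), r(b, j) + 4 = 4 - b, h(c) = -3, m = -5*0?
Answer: 7396/4225 ≈ 1.7505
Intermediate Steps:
m = 0
r(b, j) = -b (r(b, j) = -4 + (4 - b) = -b)
n = -44/65 (n = 88*(-1/130) = -44/65 ≈ -0.67692)
K(M, G) = 2 (K(M, G) = -1*(-2) = 2)
(K(m, h(1)) + n)**2 = (2 - 44/65)**2 = (86/65)**2 = 7396/4225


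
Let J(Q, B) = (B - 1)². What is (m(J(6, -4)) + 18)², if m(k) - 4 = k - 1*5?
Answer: 1764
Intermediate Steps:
J(Q, B) = (-1 + B)²
m(k) = -1 + k (m(k) = 4 + (k - 1*5) = 4 + (k - 5) = 4 + (-5 + k) = -1 + k)
(m(J(6, -4)) + 18)² = ((-1 + (-1 - 4)²) + 18)² = ((-1 + (-5)²) + 18)² = ((-1 + 25) + 18)² = (24 + 18)² = 42² = 1764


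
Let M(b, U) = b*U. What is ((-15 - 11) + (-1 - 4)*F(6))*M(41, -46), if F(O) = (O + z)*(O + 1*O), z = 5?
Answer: 1293796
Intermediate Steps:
F(O) = 2*O*(5 + O) (F(O) = (O + 5)*(O + 1*O) = (5 + O)*(O + O) = (5 + O)*(2*O) = 2*O*(5 + O))
M(b, U) = U*b
((-15 - 11) + (-1 - 4)*F(6))*M(41, -46) = ((-15 - 11) + (-1 - 4)*(2*6*(5 + 6)))*(-46*41) = (-26 - 10*6*11)*(-1886) = (-26 - 5*132)*(-1886) = (-26 - 660)*(-1886) = -686*(-1886) = 1293796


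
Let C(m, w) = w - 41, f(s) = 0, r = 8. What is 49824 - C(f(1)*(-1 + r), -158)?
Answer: 50023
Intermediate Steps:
C(m, w) = -41 + w
49824 - C(f(1)*(-1 + r), -158) = 49824 - (-41 - 158) = 49824 - 1*(-199) = 49824 + 199 = 50023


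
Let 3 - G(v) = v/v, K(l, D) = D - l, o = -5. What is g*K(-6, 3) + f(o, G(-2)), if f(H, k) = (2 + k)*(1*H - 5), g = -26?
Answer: -274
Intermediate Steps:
G(v) = 2 (G(v) = 3 - v/v = 3 - 1*1 = 3 - 1 = 2)
f(H, k) = (-5 + H)*(2 + k) (f(H, k) = (2 + k)*(H - 5) = (2 + k)*(-5 + H) = (-5 + H)*(2 + k))
g*K(-6, 3) + f(o, G(-2)) = -26*(3 - 1*(-6)) + (-10 - 5*2 + 2*(-5) - 5*2) = -26*(3 + 6) + (-10 - 10 - 10 - 10) = -26*9 - 40 = -234 - 40 = -274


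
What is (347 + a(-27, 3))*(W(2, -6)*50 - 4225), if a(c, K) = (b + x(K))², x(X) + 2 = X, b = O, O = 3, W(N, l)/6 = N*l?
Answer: -2840475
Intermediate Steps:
W(N, l) = 6*N*l (W(N, l) = 6*(N*l) = 6*N*l)
b = 3
x(X) = -2 + X
a(c, K) = (1 + K)² (a(c, K) = (3 + (-2 + K))² = (1 + K)²)
(347 + a(-27, 3))*(W(2, -6)*50 - 4225) = (347 + (1 + 3)²)*((6*2*(-6))*50 - 4225) = (347 + 4²)*(-72*50 - 4225) = (347 + 16)*(-3600 - 4225) = 363*(-7825) = -2840475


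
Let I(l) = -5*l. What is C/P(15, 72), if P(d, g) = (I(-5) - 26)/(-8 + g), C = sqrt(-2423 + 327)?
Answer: -256*I*sqrt(131) ≈ -2930.1*I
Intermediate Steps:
C = 4*I*sqrt(131) (C = sqrt(-2096) = 4*I*sqrt(131) ≈ 45.782*I)
P(d, g) = -1/(-8 + g) (P(d, g) = (-5*(-5) - 26)/(-8 + g) = (25 - 26)/(-8 + g) = -1/(-8 + g))
C/P(15, 72) = (4*I*sqrt(131))/((-1/(-8 + 72))) = (4*I*sqrt(131))/((-1/64)) = (4*I*sqrt(131))/((-1*1/64)) = (4*I*sqrt(131))/(-1/64) = (4*I*sqrt(131))*(-64) = -256*I*sqrt(131)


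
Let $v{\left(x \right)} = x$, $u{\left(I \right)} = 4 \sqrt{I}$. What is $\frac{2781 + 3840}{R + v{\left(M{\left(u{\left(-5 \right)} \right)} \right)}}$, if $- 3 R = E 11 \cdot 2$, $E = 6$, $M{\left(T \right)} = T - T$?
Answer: $- \frac{6621}{44} \approx -150.48$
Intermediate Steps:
$M{\left(T \right)} = 0$
$R = -44$ ($R = - \frac{6 \cdot 11 \cdot 2}{3} = - \frac{66 \cdot 2}{3} = \left(- \frac{1}{3}\right) 132 = -44$)
$\frac{2781 + 3840}{R + v{\left(M{\left(u{\left(-5 \right)} \right)} \right)}} = \frac{2781 + 3840}{-44 + 0} = \frac{6621}{-44} = 6621 \left(- \frac{1}{44}\right) = - \frac{6621}{44}$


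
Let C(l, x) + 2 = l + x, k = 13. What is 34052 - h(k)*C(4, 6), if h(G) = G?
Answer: 33948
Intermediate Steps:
C(l, x) = -2 + l + x (C(l, x) = -2 + (l + x) = -2 + l + x)
34052 - h(k)*C(4, 6) = 34052 - 13*(-2 + 4 + 6) = 34052 - 13*8 = 34052 - 1*104 = 34052 - 104 = 33948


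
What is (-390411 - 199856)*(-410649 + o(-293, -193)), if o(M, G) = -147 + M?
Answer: 242652270763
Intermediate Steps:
(-390411 - 199856)*(-410649 + o(-293, -193)) = (-390411 - 199856)*(-410649 + (-147 - 293)) = -590267*(-410649 - 440) = -590267*(-411089) = 242652270763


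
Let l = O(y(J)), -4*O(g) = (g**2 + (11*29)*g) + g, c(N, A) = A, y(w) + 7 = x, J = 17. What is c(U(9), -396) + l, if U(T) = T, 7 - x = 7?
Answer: 607/4 ≈ 151.75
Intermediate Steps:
x = 0 (x = 7 - 1*7 = 7 - 7 = 0)
y(w) = -7 (y(w) = -7 + 0 = -7)
O(g) = -80*g - g**2/4 (O(g) = -((g**2 + (11*29)*g) + g)/4 = -((g**2 + 319*g) + g)/4 = -(g**2 + 320*g)/4 = -80*g - g**2/4)
l = 2191/4 (l = -1/4*(-7)*(320 - 7) = -1/4*(-7)*313 = 2191/4 ≈ 547.75)
c(U(9), -396) + l = -396 + 2191/4 = 607/4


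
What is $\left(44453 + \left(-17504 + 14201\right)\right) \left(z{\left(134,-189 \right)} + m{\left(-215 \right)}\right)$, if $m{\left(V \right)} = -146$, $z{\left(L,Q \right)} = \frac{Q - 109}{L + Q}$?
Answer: $- \frac{63634360}{11} \approx -5.7849 \cdot 10^{6}$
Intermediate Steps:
$z{\left(L,Q \right)} = \frac{-109 + Q}{L + Q}$
$\left(44453 + \left(-17504 + 14201\right)\right) \left(z{\left(134,-189 \right)} + m{\left(-215 \right)}\right) = \left(44453 + \left(-17504 + 14201\right)\right) \left(\frac{-109 - 189}{134 - 189} - 146\right) = \left(44453 - 3303\right) \left(\frac{1}{-55} \left(-298\right) - 146\right) = 41150 \left(\left(- \frac{1}{55}\right) \left(-298\right) - 146\right) = 41150 \left(\frac{298}{55} - 146\right) = 41150 \left(- \frac{7732}{55}\right) = - \frac{63634360}{11}$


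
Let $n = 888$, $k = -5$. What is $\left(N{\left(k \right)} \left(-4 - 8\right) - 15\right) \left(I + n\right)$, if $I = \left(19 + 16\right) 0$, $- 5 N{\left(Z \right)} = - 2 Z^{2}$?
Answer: $-119880$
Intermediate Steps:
$N{\left(Z \right)} = \frac{2 Z^{2}}{5}$ ($N{\left(Z \right)} = - \frac{\left(-2\right) Z^{2}}{5} = \frac{2 Z^{2}}{5}$)
$I = 0$ ($I = 35 \cdot 0 = 0$)
$\left(N{\left(k \right)} \left(-4 - 8\right) - 15\right) \left(I + n\right) = \left(\frac{2 \left(-5\right)^{2}}{5} \left(-4 - 8\right) - 15\right) \left(0 + 888\right) = \left(\frac{2}{5} \cdot 25 \left(-12\right) - 15\right) 888 = \left(10 \left(-12\right) - 15\right) 888 = \left(-120 - 15\right) 888 = \left(-135\right) 888 = -119880$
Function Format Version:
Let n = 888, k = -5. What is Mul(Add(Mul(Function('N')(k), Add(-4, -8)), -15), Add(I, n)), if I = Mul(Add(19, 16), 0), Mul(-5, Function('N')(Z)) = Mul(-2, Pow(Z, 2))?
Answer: -119880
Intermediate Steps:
Function('N')(Z) = Mul(Rational(2, 5), Pow(Z, 2)) (Function('N')(Z) = Mul(Rational(-1, 5), Mul(-2, Pow(Z, 2))) = Mul(Rational(2, 5), Pow(Z, 2)))
I = 0 (I = Mul(35, 0) = 0)
Mul(Add(Mul(Function('N')(k), Add(-4, -8)), -15), Add(I, n)) = Mul(Add(Mul(Mul(Rational(2, 5), Pow(-5, 2)), Add(-4, -8)), -15), Add(0, 888)) = Mul(Add(Mul(Mul(Rational(2, 5), 25), -12), -15), 888) = Mul(Add(Mul(10, -12), -15), 888) = Mul(Add(-120, -15), 888) = Mul(-135, 888) = -119880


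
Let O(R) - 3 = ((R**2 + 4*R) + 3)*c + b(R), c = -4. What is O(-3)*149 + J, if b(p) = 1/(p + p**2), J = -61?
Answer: 2465/6 ≈ 410.83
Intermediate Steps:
O(R) = -9 - 16*R - 4*R**2 + 1/(R*(1 + R)) (O(R) = 3 + (((R**2 + 4*R) + 3)*(-4) + 1/(R*(1 + R))) = 3 + ((3 + R**2 + 4*R)*(-4) + 1/(R*(1 + R))) = 3 + ((-12 - 16*R - 4*R**2) + 1/(R*(1 + R))) = 3 + (-12 - 16*R - 4*R**2 + 1/(R*(1 + R))) = -9 - 16*R - 4*R**2 + 1/(R*(1 + R)))
O(-3)*149 + J = ((1 - 1*(-3)*(1 - 3)*(9 + 4*(-3)**2 + 16*(-3)))/((-3)*(1 - 3)))*149 - 61 = -1/3*(1 - 1*(-3)*(-2)*(9 + 4*9 - 48))/(-2)*149 - 61 = -1/3*(-1/2)*(1 - 1*(-3)*(-2)*(9 + 36 - 48))*149 - 61 = -1/3*(-1/2)*(1 - 1*(-3)*(-2)*(-3))*149 - 61 = -1/3*(-1/2)*(1 + 18)*149 - 61 = -1/3*(-1/2)*19*149 - 61 = (19/6)*149 - 61 = 2831/6 - 61 = 2465/6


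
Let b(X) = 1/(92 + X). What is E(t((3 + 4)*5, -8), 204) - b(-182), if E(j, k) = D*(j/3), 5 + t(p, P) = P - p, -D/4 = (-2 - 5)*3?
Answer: -120959/90 ≈ -1344.0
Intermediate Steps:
D = 84 (D = -4*(-2 - 5)*3 = -(-28)*3 = -4*(-21) = 84)
t(p, P) = -5 + P - p (t(p, P) = -5 + (P - p) = -5 + P - p)
E(j, k) = 28*j (E(j, k) = 84*(j/3) = 28*j)
E(t((3 + 4)*5, -8), 204) - b(-182) = 28*(-5 - 8 - (3 + 4)*5) - 1/(92 - 182) = 28*(-5 - 8 - 7*5) - 1/(-90) = 28*(-5 - 8 - 1*35) - 1*(-1/90) = 28*(-5 - 8 - 35) + 1/90 = 28*(-48) + 1/90 = -1344 + 1/90 = -120959/90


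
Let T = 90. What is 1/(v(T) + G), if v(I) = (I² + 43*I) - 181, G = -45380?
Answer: -1/33591 ≈ -2.9770e-5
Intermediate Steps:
v(I) = -181 + I² + 43*I
1/(v(T) + G) = 1/((-181 + 90² + 43*90) - 45380) = 1/((-181 + 8100 + 3870) - 45380) = 1/(11789 - 45380) = 1/(-33591) = -1/33591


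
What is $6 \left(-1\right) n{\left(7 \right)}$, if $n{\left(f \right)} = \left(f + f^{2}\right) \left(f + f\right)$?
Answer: $-4704$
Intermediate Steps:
$n{\left(f \right)} = 2 f \left(f + f^{2}\right)$ ($n{\left(f \right)} = \left(f + f^{2}\right) 2 f = 2 f \left(f + f^{2}\right)$)
$6 \left(-1\right) n{\left(7 \right)} = 6 \left(-1\right) 2 \cdot 7^{2} \left(1 + 7\right) = - 6 \cdot 2 \cdot 49 \cdot 8 = \left(-6\right) 784 = -4704$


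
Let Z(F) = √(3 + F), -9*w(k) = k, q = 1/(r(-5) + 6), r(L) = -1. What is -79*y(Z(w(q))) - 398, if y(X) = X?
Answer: -398 - 79*√670/15 ≈ -534.32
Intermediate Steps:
q = ⅕ (q = 1/(-1 + 6) = 1/5 = ⅕ ≈ 0.20000)
w(k) = -k/9
-79*y(Z(w(q))) - 398 = -79*√(3 - ⅑*⅕) - 398 = -79*√(3 - 1/45) - 398 = -79*√670/15 - 398 = -398 - 79*√670/15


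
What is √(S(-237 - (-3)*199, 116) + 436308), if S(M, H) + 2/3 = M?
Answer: √3930006/3 ≈ 660.81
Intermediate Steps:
S(M, H) = -⅔ + M
√(S(-237 - (-3)*199, 116) + 436308) = √((-⅔ + (-237 - (-3)*199)) + 436308) = √((-⅔ + (-237 - 1*(-597))) + 436308) = √((-⅔ + (-237 + 597)) + 436308) = √((-⅔ + 360) + 436308) = √(1078/3 + 436308) = √(1310002/3) = √3930006/3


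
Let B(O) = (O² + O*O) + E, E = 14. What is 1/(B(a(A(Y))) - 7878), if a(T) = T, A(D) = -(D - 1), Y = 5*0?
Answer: -1/7862 ≈ -0.00012719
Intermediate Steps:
Y = 0
A(D) = 1 - D (A(D) = -(-1 + D) = 1 - D)
B(O) = 14 + 2*O² (B(O) = (O² + O*O) + 14 = (O² + O²) + 14 = 2*O² + 14 = 14 + 2*O²)
1/(B(a(A(Y))) - 7878) = 1/((14 + 2*(1 - 1*0)²) - 7878) = 1/((14 + 2*(1 + 0)²) - 7878) = 1/((14 + 2*1²) - 7878) = 1/((14 + 2*1) - 7878) = 1/((14 + 2) - 7878) = 1/(16 - 7878) = 1/(-7862) = -1/7862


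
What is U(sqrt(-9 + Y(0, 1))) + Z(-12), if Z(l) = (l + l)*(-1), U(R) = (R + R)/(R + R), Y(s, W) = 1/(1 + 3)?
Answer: 25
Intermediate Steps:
Y(s, W) = 1/4
U(R) = 1 (U(R) = (2*R)/((2*R)) = (2*R)*(1/(2*R)) = 1)
Z(l) = -2*l (Z(l) = (2*l)*(-1) = -2*l)
U(sqrt(-9 + Y(0, 1))) + Z(-12) = 1 - 2*(-12) = 1 + 24 = 25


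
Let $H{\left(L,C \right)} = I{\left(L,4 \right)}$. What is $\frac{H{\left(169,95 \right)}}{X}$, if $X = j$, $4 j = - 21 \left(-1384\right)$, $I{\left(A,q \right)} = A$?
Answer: $\frac{169}{7266} \approx 0.023259$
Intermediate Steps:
$H{\left(L,C \right)} = L$
$j = 7266$ ($j = \frac{\left(-1\right) 21 \left(-1384\right)}{4} = \frac{\left(-1\right) \left(-29064\right)}{4} = \frac{1}{4} \cdot 29064 = 7266$)
$X = 7266$
$\frac{H{\left(169,95 \right)}}{X} = \frac{169}{7266}$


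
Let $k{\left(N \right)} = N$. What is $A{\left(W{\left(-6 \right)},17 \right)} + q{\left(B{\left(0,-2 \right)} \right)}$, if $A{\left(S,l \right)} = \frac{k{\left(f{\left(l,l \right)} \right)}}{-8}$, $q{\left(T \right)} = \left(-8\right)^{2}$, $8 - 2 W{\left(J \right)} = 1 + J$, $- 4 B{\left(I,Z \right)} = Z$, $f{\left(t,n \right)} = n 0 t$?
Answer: $64$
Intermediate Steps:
$f{\left(t,n \right)} = 0$ ($f{\left(t,n \right)} = 0 t = 0$)
$B{\left(I,Z \right)} = - \frac{Z}{4}$
$W{\left(J \right)} = \frac{7}{2} - \frac{J}{2}$ ($W{\left(J \right)} = 4 - \frac{1 + J}{2} = 4 - \left(\frac{1}{2} + \frac{J}{2}\right) = \frac{7}{2} - \frac{J}{2}$)
$q{\left(T \right)} = 64$
$A{\left(S,l \right)} = 0$ ($A{\left(S,l \right)} = \frac{0}{-8} = 0 \left(- \frac{1}{8}\right) = 0$)
$A{\left(W{\left(-6 \right)},17 \right)} + q{\left(B{\left(0,-2 \right)} \right)} = 0 + 64 = 64$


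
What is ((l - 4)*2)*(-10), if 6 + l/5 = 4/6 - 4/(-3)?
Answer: 480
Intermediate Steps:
l = -20 (l = -30 + 5*(4/6 - 4/(-3)) = -30 + 5*(4*(⅙) - 4*(-⅓)) = -30 + 5*(⅔ + 4/3) = -30 + 5*2 = -30 + 10 = -20)
((l - 4)*2)*(-10) = ((-20 - 4)*2)*(-10) = -24*2*(-10) = -48*(-10) = 480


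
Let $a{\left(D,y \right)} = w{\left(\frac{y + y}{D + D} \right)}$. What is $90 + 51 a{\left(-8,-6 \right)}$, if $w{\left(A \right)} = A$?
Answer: $\frac{513}{4} \approx 128.25$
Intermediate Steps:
$a{\left(D,y \right)} = \frac{y}{D}$ ($a{\left(D,y \right)} = \frac{y + y}{D + D} = \frac{2 y}{2 D} = 2 y \frac{1}{2 D} = \frac{y}{D}$)
$90 + 51 a{\left(-8,-6 \right)} = 90 + 51 \left(- \frac{6}{-8}\right) = 90 + 51 \left(\left(-6\right) \left(- \frac{1}{8}\right)\right) = 90 + 51 \cdot \frac{3}{4} = 90 + \frac{153}{4} = \frac{513}{4}$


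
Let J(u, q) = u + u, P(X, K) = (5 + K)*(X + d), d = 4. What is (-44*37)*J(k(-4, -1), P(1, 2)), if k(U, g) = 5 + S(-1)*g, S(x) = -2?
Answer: -22792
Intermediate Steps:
P(X, K) = (4 + X)*(5 + K) (P(X, K) = (5 + K)*(X + 4) = (5 + K)*(4 + X) = (4 + X)*(5 + K))
k(U, g) = 5 - 2*g
J(u, q) = 2*u
(-44*37)*J(k(-4, -1), P(1, 2)) = (-44*37)*(2*(5 - 2*(-1))) = -3256*(5 + 2) = -3256*7 = -1628*14 = -22792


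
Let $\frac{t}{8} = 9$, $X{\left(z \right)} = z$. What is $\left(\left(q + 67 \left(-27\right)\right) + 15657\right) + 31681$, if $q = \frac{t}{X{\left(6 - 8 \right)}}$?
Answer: $45493$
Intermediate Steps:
$t = 72$ ($t = 8 \cdot 9 = 72$)
$q = -36$ ($q = \frac{72}{6 - 8} = \frac{72}{-2} = 72 \left(- \frac{1}{2}\right) = -36$)
$\left(\left(q + 67 \left(-27\right)\right) + 15657\right) + 31681 = \left(\left(-36 + 67 \left(-27\right)\right) + 15657\right) + 31681 = \left(\left(-36 - 1809\right) + 15657\right) + 31681 = \left(-1845 + 15657\right) + 31681 = 13812 + 31681 = 45493$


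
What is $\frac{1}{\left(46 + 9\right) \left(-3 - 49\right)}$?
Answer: $- \frac{1}{2860} \approx -0.00034965$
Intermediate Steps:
$\frac{1}{\left(46 + 9\right) \left(-3 - 49\right)} = \frac{1}{55 \left(-52\right)} = \frac{1}{-2860} = - \frac{1}{2860}$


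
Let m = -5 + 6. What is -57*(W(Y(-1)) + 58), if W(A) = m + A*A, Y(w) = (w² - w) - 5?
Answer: -3876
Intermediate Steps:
m = 1
Y(w) = -5 + w² - w
W(A) = 1 + A² (W(A) = 1 + A*A = 1 + A²)
-57*(W(Y(-1)) + 58) = -57*((1 + (-5 + (-1)² - 1*(-1))²) + 58) = -57*((1 + (-5 + 1 + 1)²) + 58) = -57*((1 + (-3)²) + 58) = -57*((1 + 9) + 58) = -57*(10 + 58) = -57*68 = -3876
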